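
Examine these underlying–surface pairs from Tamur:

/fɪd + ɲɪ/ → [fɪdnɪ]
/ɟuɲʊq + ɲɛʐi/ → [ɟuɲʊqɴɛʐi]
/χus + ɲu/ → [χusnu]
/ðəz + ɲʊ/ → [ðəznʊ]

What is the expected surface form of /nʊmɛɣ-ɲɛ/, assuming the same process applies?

[nʊmɛɣŋɛ]

The data show progressive place assimilation: /ɲ/ → [n] after /d/; /ɲ/ → [ɴ] after /q/; /ɲ/ → [n] after /s/; /ɲ/ → [n] after /z/. In each pair only place changes, matching the preceding consonant, while manner and voice stay constant.
/ɲ/ is a voiced palatal nasal. The preceding trigger /ɣ/ is velar, so /ɲ/ must become velar as well.
A voiced velar nasal is [ŋ], so the surface segment is [ŋ].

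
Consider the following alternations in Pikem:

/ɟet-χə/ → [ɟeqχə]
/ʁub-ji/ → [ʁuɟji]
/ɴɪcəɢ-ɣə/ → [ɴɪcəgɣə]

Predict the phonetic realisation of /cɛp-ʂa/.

The data show regressive place assimilation: /t/ → [q] before /χ/; /b/ → [ɟ] before /j/; /ɢ/ → [g] before /ɣ/. In each pair only place changes, matching the following consonant, while manner and voice stay constant.
/p/ is a voiceless bilabial stop. The following trigger /ʂ/ is retroflex, so /p/ must become retroflex as well.
The voiceless retroflex stop is [ʈ], so /p/ → [ʈ].

[cɛʈʂa]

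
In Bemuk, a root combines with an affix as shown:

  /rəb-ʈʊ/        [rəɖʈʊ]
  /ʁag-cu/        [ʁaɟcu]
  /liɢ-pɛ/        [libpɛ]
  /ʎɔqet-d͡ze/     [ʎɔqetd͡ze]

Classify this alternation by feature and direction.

The segment that alternates is /b/, which surfaces as [ɖ] when adjacent to /ʈ/.
The change bilabial → retroflex matches the place of the following /ʈ/, identifying this as place assimilation.
Manner and voice are unchanged, so the assimilation is partial, not total.
The same holds elsewhere in the data: /g/ → [ɟ] before /c/ (velar → palatal, matching palatal); /ɢ/ → [b] before /p/ (uvular → bilabial, matching bilabial) — only place changes, and always toward the following segment.
Nothing changes in [ʎɔqetd͡ze]: there the adjacent consonants already agree in place (/t/ and /d͡z/ are both alveolar), so this form is consistent with the same rule.
The trigger is the following segment, so the direction is regressive (anticipatory).

regressive place assimilation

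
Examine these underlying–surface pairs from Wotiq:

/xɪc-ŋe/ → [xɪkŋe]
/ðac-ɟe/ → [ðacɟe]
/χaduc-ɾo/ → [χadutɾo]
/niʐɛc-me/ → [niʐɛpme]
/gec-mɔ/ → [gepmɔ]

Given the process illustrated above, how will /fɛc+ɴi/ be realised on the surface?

[fɛqɴi]

The data show regressive place assimilation: /c/ → [k] before /ŋ/; /c/ → [t] before /ɾ/; /c/ → [p] before /m/. In each pair only place changes, matching the following consonant, while manner and voice stay constant.
No alternation appears in [ðacɟe]: there the adjacent consonants already agree in place (/c/ and /ɟ/ are both palatal), so this form is consistent with the same rule.
/c/ is a voiceless palatal stop. The following trigger /ɴ/ is uvular, so /c/ must become uvular as well.
A voiceless uvular stop is [q], so the surface segment is [q].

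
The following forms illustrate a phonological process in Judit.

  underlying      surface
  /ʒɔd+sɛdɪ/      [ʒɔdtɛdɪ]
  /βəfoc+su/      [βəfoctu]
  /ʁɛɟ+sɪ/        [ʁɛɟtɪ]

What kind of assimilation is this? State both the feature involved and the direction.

Comparing underlying and surface forms, /s/ → [t] is the alternation; the neighbouring /d/ is constant.
/s/ is a fricative while /d/ is a stop; the output [t] is a stop, matching the trigger — so the feature that spreads is manner.
Place and voice are unchanged, so the assimilation is partial, not total.
Checking the remaining alternations: /s/ → [t] after /c/ (fricative → stop, matching a stop); /s/ → [t] after /ɟ/ (fricative → stop, matching a stop) — only manner changes, and always toward the preceding segment.
The trigger is the preceding segment, so the direction is progressive (perseverative).

progressive manner assimilation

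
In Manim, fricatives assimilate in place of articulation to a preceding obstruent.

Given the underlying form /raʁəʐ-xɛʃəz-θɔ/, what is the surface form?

The rule targets /x/ (voiceless velar fricative), which sits after the trigger /ʐ/ (retroflex).
Changing only its place to retroflex gives [ʂ] — the voiceless retroflex fricative.
The same rule applies at the second boundary: /θ/ → [s] next to /z/.

[raʁəʐʂɛʃəzsɔ]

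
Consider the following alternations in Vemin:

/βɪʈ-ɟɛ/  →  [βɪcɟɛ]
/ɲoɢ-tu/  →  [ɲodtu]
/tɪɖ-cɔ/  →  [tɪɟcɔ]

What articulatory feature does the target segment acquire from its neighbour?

Comparing underlying and surface forms, /ʈ/ → [c] is the alternation; the neighbouring /ɟ/ is constant.
/ʈ/ is retroflex while /ɟ/ is palatal; the output [c] is palatal, matching the trigger — so the feature that spreads is place.
The other alternating forms pattern the same way: /ɢ/ → [d] before /t/ (uvular → alveolar, matching alveolar); /ɖ/ → [ɟ] before /c/ (retroflex → palatal, matching palatal) — only place changes, and always toward the following segment.

place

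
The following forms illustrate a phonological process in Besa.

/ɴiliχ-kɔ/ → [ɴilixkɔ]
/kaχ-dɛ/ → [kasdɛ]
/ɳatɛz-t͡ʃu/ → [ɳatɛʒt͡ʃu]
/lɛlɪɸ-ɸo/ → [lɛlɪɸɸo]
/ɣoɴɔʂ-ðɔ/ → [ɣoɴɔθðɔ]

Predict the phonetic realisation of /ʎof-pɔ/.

[ʎoɸpɔ]

The data show regressive place assimilation: /χ/ → [x] before /k/; /χ/ → [s] before /d/; /z/ → [ʒ] before /t͡ʃ/; /ʂ/ → [θ] before /ð/. In each pair only place changes, matching the following consonant, while manner and voice stay constant.
Nothing changes in [lɛlɪɸɸo]: there the adjacent consonants already agree in place (/ɸ/ and /ɸ/ are both bilabial), so this form is consistent with the same rule.
/f/ is a voiceless labiodental fricative. The following trigger /p/ is bilabial, so /f/ must become bilabial as well.
The voiceless bilabial fricative is [ɸ], so /f/ → [ɸ].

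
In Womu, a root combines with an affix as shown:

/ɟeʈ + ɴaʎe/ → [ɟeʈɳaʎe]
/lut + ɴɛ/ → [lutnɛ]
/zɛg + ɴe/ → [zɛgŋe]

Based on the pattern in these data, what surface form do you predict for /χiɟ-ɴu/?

[χiɟɲu]

The data show progressive place assimilation: /ɴ/ → [ɳ] after /ʈ/; /ɴ/ → [n] after /t/; /ɴ/ → [ŋ] after /g/. In each pair only place changes, matching the preceding consonant, while manner and voice stay constant.
The rule targets /ɴ/ (voiced uvular nasal), which sits after the trigger /ɟ/ (palatal).
Changing only its place to palatal gives [ɲ] — the voiced palatal nasal.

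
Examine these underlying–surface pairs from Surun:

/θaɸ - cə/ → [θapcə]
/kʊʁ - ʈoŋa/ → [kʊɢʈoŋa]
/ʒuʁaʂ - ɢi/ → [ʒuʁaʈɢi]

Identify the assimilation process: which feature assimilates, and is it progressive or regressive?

Comparing underlying and surface forms, /ɸ/ → [p] is the alternation; the neighbouring /c/ is constant.
The change fricative → stop matches the manner of the following /c/, identifying this as manner assimilation.
Place and voice are unchanged, so the assimilation is partial, not total.
The other alternating forms pattern the same way: /ʁ/ → [ɢ] before /ʈ/ (fricative → stop, matching a stop); /ʂ/ → [ʈ] before /ɢ/ (fricative → stop, matching a stop) — only manner changes, and always toward the following segment.
Since the segment that changes precedes the conditioning segment, the assimilation is regressive.

regressive manner assimilation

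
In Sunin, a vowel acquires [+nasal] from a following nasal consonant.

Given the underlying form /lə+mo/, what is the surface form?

[lə̃mo]

The vowel /ə/ is adjacent to the following nasal /m/, so it acquires [+nasal] and surfaces as [ə̃].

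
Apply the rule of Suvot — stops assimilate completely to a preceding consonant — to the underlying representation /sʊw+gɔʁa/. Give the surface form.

/g/ is the segment targeted by the rule; it sits immediately after /w/, so it assimilates completely and surfaces as [w].

[sʊwwɔʁa]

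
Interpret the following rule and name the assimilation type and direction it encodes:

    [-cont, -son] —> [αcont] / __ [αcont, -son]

regressive manner assimilation

The rule copies [cont] (continuancy) from the environment onto the target stops; since [±cont] encodes the stop/fricative manner contrast, the assimilating dimension is manner.
The conditioning segment sits to the right of the focus bar, meaning the trigger follows the segment that changes — regressive assimilation.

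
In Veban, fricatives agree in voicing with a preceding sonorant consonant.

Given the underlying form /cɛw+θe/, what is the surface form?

/θ/ is a voiceless dental fricative. The preceding trigger /w/ is voiced, so /θ/ must become voiced as well.
Changing only its voicing to voiced gives [ð] — the voiced dental fricative.

[cɛwðe]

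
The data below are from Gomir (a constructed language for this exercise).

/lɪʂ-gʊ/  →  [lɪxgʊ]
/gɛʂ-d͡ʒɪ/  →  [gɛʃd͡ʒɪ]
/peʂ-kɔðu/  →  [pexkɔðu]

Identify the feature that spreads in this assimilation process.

place

The segment that alternates is /ʂ/, which surfaces as [x] when adjacent to /g/.
/ʂ/ is retroflex while /g/ is velar; the output [x] is velar, matching the trigger — so the feature that spreads is place.
The same holds elsewhere in the data: /ʂ/ → [ʃ] before /d͡ʒ/ (retroflex → postalveolar, matching postalveolar); /ʂ/ → [x] before /k/ (retroflex → velar, matching velar) — only place changes, and always toward the following segment.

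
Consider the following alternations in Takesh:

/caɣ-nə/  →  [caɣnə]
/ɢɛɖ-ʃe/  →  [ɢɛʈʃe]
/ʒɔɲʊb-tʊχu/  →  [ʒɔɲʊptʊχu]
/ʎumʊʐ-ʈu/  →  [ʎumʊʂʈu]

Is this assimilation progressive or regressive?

regressive

Comparing underlying and surface forms, /ɖ/ → [ʈ] is the alternation; the neighbouring /ʃ/ is constant.
The change voiced → voiceless matches the voicing of the following /ʃ/, identifying this as voicing assimilation.
The same holds elsewhere in the data: /b/ → [p] before /t/ (voiced → voiceless, matching voiceless); /ʐ/ → [ʂ] before /ʈ/ (voiced → voiceless, matching voiceless) — only voicing changes, and always toward the following segment.
No alternation appears in [caɣnə]: there the adjacent consonants already agree in voicing (/ɣ/ and /n/ are both voiced), so this form is consistent with the same rule.
The trigger is the following segment, so the direction is regressive (anticipatory).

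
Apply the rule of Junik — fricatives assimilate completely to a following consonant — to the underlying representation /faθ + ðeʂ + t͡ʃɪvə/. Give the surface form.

/θ/ is the segment targeted by the rule; it sits immediately before /ð/, so it assimilates completely and surfaces as [ð].
The same rule applies at the second boundary: /ʂ/ → [t͡ʃ] next to /t͡ʃ/.

[faððet͡ʃt͡ʃɪvə]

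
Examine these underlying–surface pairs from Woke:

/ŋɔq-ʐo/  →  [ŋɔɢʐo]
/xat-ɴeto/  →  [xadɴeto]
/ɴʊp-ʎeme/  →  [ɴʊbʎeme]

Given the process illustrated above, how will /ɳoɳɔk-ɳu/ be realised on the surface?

[ɳoɳɔgɳu]

The data show regressive voicing assimilation: /q/ → [ɢ] before /ʐ/; /t/ → [d] before /ɴ/; /p/ → [b] before /ʎ/. In each pair only voicing changes, matching the following consonant, while place and manner stay constant.
/k/ is a voiceless velar stop. The following trigger /ɳ/ is voiced, so /k/ must become voiced as well.
The voiced velar stop is [g], so /k/ → [g].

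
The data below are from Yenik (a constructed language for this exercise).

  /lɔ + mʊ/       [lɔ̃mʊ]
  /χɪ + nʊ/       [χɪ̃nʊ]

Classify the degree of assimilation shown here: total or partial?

The vowel /ɔ/ surfaces as nasalised [ɔ̃] next to the following nasal /m/ — it has acquired the [+nasal] feature of its neighbour.
The other form shows the same pattern: /ɪ/ → [ɪ̃] before /n/ — each time a vowel is nasalised next to a following nasal.

partial assimilation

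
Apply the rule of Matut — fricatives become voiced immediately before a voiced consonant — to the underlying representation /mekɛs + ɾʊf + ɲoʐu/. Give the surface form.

/s/ is a voiceless alveolar fricative. The following trigger /ɾ/ is voiced, so /s/ must become voiced as well.
Changing only its voicing to voiced gives [z] — the voiced alveolar fricative.
The same rule applies at the second boundary: /f/ → [v] next to /ɲ/.

[mekɛzɾʊvɲoʐu]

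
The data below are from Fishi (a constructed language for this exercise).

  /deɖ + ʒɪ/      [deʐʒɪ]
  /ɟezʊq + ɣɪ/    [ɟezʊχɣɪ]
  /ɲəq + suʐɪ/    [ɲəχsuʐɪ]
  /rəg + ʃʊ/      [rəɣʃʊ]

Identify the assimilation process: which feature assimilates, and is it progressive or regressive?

regressive manner assimilation

The segment that alternates is /ɖ/, which surfaces as [ʐ] when adjacent to /ʒ/.
The change stop → fricative matches the manner of the following /ʒ/, identifying this as manner assimilation.
Place and voice are unchanged, so the assimilation is partial, not total.
The other alternating forms pattern the same way: /q/ → [χ] before /ɣ/ (stop → fricative, matching a fricative); /q/ → [χ] before /s/ (stop → fricative, matching a fricative); /g/ → [ɣ] before /ʃ/ (stop → fricative, matching a fricative) — only manner changes, and always toward the following segment.
Since the segment that changes precedes the conditioning segment, the assimilation is regressive.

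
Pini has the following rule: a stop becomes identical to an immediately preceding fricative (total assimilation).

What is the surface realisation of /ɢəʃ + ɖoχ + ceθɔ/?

[ɢəʃʃoχχeθɔ]

/ɖ/ is the segment targeted by the rule; it sits immediately after /ʃ/, so it assimilates completely and surfaces as [ʃ].
At the second juncture, /c/ likewise becomes [χ] adjacent to /χ/.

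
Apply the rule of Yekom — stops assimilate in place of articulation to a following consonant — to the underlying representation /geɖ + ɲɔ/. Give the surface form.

The rule targets /ɖ/ (voiced retroflex stop), which sits before the trigger /ɲ/ (palatal).
The voiced palatal stop is [ɟ], so /ɖ/ → [ɟ].

[geɟɲɔ]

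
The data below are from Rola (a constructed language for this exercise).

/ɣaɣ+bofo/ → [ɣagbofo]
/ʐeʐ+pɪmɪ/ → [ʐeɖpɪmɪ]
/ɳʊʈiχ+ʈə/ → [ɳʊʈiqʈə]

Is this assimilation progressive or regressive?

regressive

Comparing underlying and surface forms, /ɣ/ → [g] is the alternation; the neighbouring /b/ is constant.
The change fricative → stop matches the manner of the following /b/, identifying this as manner assimilation.
The other alternating forms pattern the same way: /ʐ/ → [ɖ] before /p/ (fricative → stop, matching a stop); /χ/ → [q] before /ʈ/ (fricative → stop, matching a stop) — only manner changes, and always toward the following segment.
The trigger is the following segment, so the direction is regressive (anticipatory).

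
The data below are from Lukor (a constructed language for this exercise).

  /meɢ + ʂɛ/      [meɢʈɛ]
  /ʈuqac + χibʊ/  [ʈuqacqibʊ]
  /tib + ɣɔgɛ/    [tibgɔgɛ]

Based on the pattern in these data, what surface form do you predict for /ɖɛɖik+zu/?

[ɖɛɖikdu]

The data show progressive manner assimilation: /ʂ/ → [ʈ] after /ɢ/; /χ/ → [q] after /c/; /ɣ/ → [g] after /b/. In each pair only manner changes, matching the preceding consonant, while place and voice stay constant.
The rule targets /z/ (voiced alveolar fricative), which sits after the trigger /k/ (stop).
Changing only its manner to stop gives [d] — the voiced alveolar stop.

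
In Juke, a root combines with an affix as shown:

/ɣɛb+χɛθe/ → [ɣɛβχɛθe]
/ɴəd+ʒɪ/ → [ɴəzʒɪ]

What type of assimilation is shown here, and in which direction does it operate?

regressive manner assimilation

Underlying /b/ is realised as [β] next to /χ/; /χ/ itself does not change.
The change stop → fricative matches the manner of the following /χ/, identifying this as manner assimilation.
Place and voice are unchanged, so the assimilation is partial, not total.
Checking the remaining alternation: /d/ → [z] before /ʒ/ (stop → fricative, matching a fricative) — only manner changes, and always toward the following segment.
The trigger is the following segment, so the direction is regressive (anticipatory).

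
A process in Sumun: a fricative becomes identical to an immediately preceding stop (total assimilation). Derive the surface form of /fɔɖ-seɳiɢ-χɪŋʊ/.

[fɔɖɖeɳiɢɢɪŋʊ]

/s/ is the segment targeted by the rule; it sits immediately after /ɖ/, so it assimilates completely and surfaces as [ɖ].
At the second juncture, /χ/ likewise becomes [ɢ] adjacent to /ɢ/.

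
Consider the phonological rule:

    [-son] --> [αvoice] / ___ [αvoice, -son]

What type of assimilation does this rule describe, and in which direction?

The rule copies [voice] from the environment onto the target, so the assimilating feature is voicing.
The conditioning segment sits to the right of the focus bar, meaning the trigger follows the segment that changes — regressive assimilation.

regressive voicing assimilation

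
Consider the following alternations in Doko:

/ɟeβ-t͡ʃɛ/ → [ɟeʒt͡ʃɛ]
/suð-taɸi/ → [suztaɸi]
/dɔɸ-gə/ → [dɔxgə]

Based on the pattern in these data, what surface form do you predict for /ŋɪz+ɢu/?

The data show regressive place assimilation: /β/ → [ʒ] before /t͡ʃ/; /ð/ → [z] before /t/; /ɸ/ → [x] before /g/. In each pair only place changes, matching the following consonant, while manner and voice stay constant.
The rule targets /z/ (voiced alveolar fricative), which sits before the trigger /ɢ/ (uvular).
The voiced uvular fricative is [ʁ], so /z/ → [ʁ].

[ŋɪʁɢu]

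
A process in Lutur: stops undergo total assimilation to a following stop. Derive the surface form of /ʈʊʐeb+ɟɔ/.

[ʈʊʐeɟɟɔ]

/b/ is the segment targeted by the rule; it sits immediately before /ɟ/, so it assimilates completely and surfaces as [ɟ].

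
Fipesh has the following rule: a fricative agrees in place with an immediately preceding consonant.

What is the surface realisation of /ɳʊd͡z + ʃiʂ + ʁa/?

[ɳʊd͡zsiʂʐa]

The rule targets /ʃ/ (voiceless postalveolar fricative), which sits after the trigger /d͡z/ (alveolar).
Changing only its place to alveolar gives [s] — the voiceless alveolar fricative.
The same rule applies at the second boundary: /ʁ/ → [ʐ] next to /ʂ/.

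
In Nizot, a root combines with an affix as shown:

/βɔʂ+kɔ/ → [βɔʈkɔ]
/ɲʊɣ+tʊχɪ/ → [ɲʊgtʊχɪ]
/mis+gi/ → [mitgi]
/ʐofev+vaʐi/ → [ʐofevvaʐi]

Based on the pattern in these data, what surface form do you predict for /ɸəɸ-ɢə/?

The data show regressive manner assimilation: /ʂ/ → [ʈ] before /k/; /ɣ/ → [g] before /t/; /s/ → [t] before /g/. In each pair only manner changes, matching the following consonant, while place and voice stay constant.
Nothing changes in [ʐofevvaʐi]: there the adjacent consonants already agree in manner (/v/ and /v/ are both fricatives), so this form is consistent with the same rule.
/ɸ/ is a voiceless bilabial fricative. The following trigger /ɢ/ is a stop, so /ɸ/ must become a stop as well.
Changing only its manner to stop gives [p] — the voiceless bilabial stop.

[ɸəpɢə]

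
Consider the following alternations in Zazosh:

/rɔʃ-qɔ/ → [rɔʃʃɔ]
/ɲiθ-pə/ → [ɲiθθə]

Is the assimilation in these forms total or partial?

Comparing underlying and surface forms, /q/ → [ʃ] is the alternation; the neighbouring /ʃ/ is constant.
The output [ʃ] is identical to the trigger /ʃ/ — every feature (place, manner, voicing) has been copied — so this is total assimilation.
The remaining alternation confirms this: /p/ → [θ] after /θ/ — in each case the output is a copy of the preceding consonant.

total assimilation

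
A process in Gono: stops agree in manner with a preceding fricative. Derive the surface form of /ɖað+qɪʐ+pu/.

/q/ is a voiceless uvular stop. The preceding trigger /ð/ is a fricative, so /q/ must become a fricative as well.
Changing only its manner to fricative gives [χ] — the voiceless uvular fricative.
At the second juncture, /p/ likewise becomes [ɸ] adjacent to /ʐ/.

[ɖaðχɪʐɸu]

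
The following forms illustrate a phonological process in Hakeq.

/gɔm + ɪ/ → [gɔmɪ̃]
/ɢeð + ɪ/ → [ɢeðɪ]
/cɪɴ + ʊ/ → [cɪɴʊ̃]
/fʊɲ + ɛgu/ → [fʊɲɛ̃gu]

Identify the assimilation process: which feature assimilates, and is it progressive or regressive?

progressive nasality assimilation (vowel nasalisation)

The vowel /ɪ/ surfaces as nasalised [ɪ̃] next to the preceding nasal /m/ — it has acquired the [+nasal] feature of its neighbour.
Likewise in the remaining data: /ʊ/ → [ʊ̃] after /ɴ/; /ɛ/ → [ɛ̃] after /ɲ/ — each time a vowel is nasalised next to a preceding nasal.
No change occurs in [ɢeðɪ] because the vowel at the boundary is adjacent to an oral consonant, not a nasal (/ɪ/ next to /ð/).
Because the conditioning nasal is to the left of the vowel that changes, the process is progressive (perseverative).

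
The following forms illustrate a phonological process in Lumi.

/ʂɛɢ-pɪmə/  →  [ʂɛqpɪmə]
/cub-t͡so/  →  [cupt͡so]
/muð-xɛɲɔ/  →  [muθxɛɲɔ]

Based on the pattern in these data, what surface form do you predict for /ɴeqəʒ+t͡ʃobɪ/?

The data show regressive voicing assimilation: /ɢ/ → [q] before /p/; /b/ → [p] before /t͡s/; /ð/ → [θ] before /x/. In each pair only voicing changes, matching the following consonant, while place and manner stay constant.
/ʒ/ is a voiced postalveolar fricative. The following trigger /t͡ʃ/ is voiceless, so /ʒ/ must become voiceless as well.
A voiceless postalveolar fricative is [ʃ], so the surface segment is [ʃ].

[ɴeqəʃt͡ʃobɪ]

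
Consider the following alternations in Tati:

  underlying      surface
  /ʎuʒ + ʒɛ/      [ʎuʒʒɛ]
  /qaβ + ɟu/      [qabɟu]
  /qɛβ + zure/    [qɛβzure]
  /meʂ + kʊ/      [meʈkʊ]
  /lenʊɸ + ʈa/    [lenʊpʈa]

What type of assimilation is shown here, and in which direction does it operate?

Underlying /β/ is realised as [b] next to /ɟ/; /ɟ/ itself does not change.
The change fricative → stop matches the manner of the following /ɟ/, identifying this as manner assimilation.
Place and voice are unchanged, so the assimilation is partial, not total.
The same holds elsewhere in the data: /ʂ/ → [ʈ] before /k/ (fricative → stop, matching a stop); /ɸ/ → [p] before /ʈ/ (fricative → stop, matching a stop) — only manner changes, and always toward the following segment.
Nothing changes in [ʎuʒʒɛ], [qɛβzure]: there the adjacent consonants already agree in manner (/ʒ/ and /ʒ/ are both fricatives; /β/ and /z/ are both fricatives), so these forms are consistent with the same rule.
The trigger is the following segment, so the direction is regressive (anticipatory).

regressive manner assimilation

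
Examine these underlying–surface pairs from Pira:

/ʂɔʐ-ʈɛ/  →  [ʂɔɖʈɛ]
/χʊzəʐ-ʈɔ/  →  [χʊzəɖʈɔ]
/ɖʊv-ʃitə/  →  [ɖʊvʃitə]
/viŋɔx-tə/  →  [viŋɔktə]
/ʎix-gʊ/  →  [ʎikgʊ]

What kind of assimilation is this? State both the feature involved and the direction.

regressive manner assimilation

Underlying /ʐ/ is realised as [ɖ] next to /ʈ/; /ʈ/ itself does not change.
The change fricative → stop matches the manner of the following /ʈ/, identifying this as manner assimilation.
Place and voice are unchanged, so the assimilation is partial, not total.
The same holds elsewhere in the data: /x/ → [k] before /t/ (fricative → stop, matching a stop); /x/ → [k] before /g/ (fricative → stop, matching a stop) — only manner changes, and always toward the following segment.
No alternation appears in [ɖʊvʃitə]: there the adjacent consonants already agree in manner (/v/ and /ʃ/ are both fricatives), so this form is consistent with the same rule.
Since the segment that changes precedes the conditioning segment, the assimilation is regressive.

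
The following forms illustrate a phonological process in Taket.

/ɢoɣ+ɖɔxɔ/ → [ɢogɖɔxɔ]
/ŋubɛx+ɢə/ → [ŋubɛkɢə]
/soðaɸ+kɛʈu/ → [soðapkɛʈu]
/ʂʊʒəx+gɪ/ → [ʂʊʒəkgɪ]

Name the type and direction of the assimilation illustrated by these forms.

regressive manner assimilation

Comparing underlying and surface forms, /ɣ/ → [g] is the alternation; the neighbouring /ɖ/ is constant.
/ɣ/ is a fricative while /ɖ/ is a stop; the output [g] is a stop, matching the trigger — so the feature that spreads is manner.
Place and voice are unchanged, so the assimilation is partial, not total.
The same holds elsewhere in the data: /x/ → [k] before /ɢ/ (fricative → stop, matching a stop); /ɸ/ → [p] before /k/ (fricative → stop, matching a stop); /x/ → [k] before /g/ (fricative → stop, matching a stop) — only manner changes, and always toward the following segment.
Since the segment that changes precedes the conditioning segment, the assimilation is regressive.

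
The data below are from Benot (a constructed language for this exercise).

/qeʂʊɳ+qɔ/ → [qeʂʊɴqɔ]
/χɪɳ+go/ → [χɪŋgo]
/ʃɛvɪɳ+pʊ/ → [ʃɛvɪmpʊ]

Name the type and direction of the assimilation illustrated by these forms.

Comparing underlying and surface forms, /ɳ/ → [ɴ] is the alternation; the neighbouring /q/ is constant.
The change retroflex → uvular matches the place of the following /q/, identifying this as place assimilation.
Manner and voice are unchanged, so the assimilation is partial, not total.
Checking the remaining alternations: /ɳ/ → [ŋ] before /g/ (retroflex → velar, matching velar); /ɳ/ → [m] before /p/ (retroflex → bilabial, matching bilabial) — only place changes, and always toward the following segment.
The trigger is the following segment, so the direction is regressive (anticipatory).

regressive place assimilation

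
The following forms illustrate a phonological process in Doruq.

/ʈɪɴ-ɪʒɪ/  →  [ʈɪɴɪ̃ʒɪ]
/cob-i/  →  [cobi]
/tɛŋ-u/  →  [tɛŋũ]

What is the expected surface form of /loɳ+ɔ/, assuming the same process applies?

[loɳɔ̃]

The data show progressive nasality assimilation (vowel nasalisation): /ɪ/ → [ɪ̃] after /ɴ/; /u/ → [ũ] after /ŋ/ — a vowel is nasalised by an immediately preceding nasal consonant.
No change occurs in [cobi] because the vowel at the boundary is adjacent to an oral consonant, not a nasal (/i/ next to /b/).
The vowel /ɔ/ is adjacent to the preceding nasal /ɳ/, so it acquires [+nasal] and surfaces as [ɔ̃].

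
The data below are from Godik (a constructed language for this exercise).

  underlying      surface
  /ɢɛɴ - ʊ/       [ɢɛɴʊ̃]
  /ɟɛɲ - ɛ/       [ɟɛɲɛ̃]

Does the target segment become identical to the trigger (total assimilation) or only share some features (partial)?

The vowel /ʊ/ surfaces as nasalised [ʊ̃] next to the preceding nasal /ɴ/ — it has acquired the [+nasal] feature of its neighbour.
Likewise in the remaining data: /ɛ/ → [ɛ̃] after /ɲ/ — each time a vowel is nasalised next to a preceding nasal.

partial assimilation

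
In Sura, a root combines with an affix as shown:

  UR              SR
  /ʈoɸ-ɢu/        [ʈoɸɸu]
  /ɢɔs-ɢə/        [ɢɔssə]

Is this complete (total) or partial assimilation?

Comparing underlying and surface forms, /ɢ/ → [ɸ] is the alternation; the neighbouring /ɸ/ is constant.
The output [ɸ] is identical to the trigger /ɸ/ — every feature (place, manner, voicing) has been copied — so this is total assimilation.
The other form behaves the same way: /ɢ/ → [s] after /s/ — in each case the output is a copy of the preceding consonant.

total assimilation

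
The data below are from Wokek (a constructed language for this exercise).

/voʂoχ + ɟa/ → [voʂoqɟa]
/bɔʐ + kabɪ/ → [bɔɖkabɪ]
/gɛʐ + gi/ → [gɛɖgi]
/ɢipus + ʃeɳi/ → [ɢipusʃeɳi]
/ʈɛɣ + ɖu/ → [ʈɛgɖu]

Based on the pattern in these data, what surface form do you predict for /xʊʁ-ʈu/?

The data show regressive manner assimilation: /χ/ → [q] before /ɟ/; /ʐ/ → [ɖ] before /k/; /ʐ/ → [ɖ] before /g/; /ɣ/ → [g] before /ɖ/. In each pair only manner changes, matching the following consonant, while place and voice stay constant.
No alternation appears in [ɢipusʃeɳi]: there the adjacent consonants already agree in manner (/s/ and /ʃ/ are both fricatives), so this form is consistent with the same rule.
The rule targets /ʁ/ (voiced uvular fricative), which sits before the trigger /ʈ/ (stop).
Changing only its manner to stop gives [ɢ] — the voiced uvular stop.

[xʊɢʈu]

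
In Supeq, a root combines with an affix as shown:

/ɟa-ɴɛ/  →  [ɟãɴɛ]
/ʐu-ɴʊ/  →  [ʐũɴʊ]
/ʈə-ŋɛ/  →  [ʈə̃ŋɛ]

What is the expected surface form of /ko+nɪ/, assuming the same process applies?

The data show regressive nasality assimilation (vowel nasalisation): /a/ → [ã] before /ɴ/; /u/ → [ũ] before /ɴ/; /ə/ → [ə̃] before /ŋ/ — a vowel is nasalised by an immediately following nasal consonant.
The vowel /o/ is adjacent to the following nasal /n/, so it acquires [+nasal] and surfaces as [õ].

[kõnɪ]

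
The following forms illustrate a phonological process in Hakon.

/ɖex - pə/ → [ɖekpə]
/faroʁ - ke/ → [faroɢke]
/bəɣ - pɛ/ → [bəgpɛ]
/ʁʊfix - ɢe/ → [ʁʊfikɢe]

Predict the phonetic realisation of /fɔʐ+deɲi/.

The data show regressive manner assimilation: /x/ → [k] before /p/; /ʁ/ → [ɢ] before /k/; /ɣ/ → [g] before /p/; /x/ → [k] before /ɢ/. In each pair only manner changes, matching the following consonant, while place and voice stay constant.
/ʐ/ is a voiced retroflex fricative. The following trigger /d/ is a stop, so /ʐ/ must become a stop as well.
A voiced retroflex stop is [ɖ], so the surface segment is [ɖ].

[fɔɖdeɲi]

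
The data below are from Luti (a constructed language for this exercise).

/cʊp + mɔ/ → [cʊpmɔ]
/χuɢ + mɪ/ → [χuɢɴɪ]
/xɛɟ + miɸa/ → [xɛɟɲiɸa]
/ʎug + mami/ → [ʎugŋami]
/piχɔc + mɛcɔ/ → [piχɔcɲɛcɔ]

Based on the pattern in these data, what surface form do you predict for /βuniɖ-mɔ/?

[βuniɖɳɔ]

The data show progressive place assimilation: /m/ → [ɴ] after /ɢ/; /m/ → [ɲ] after /ɟ/; /m/ → [ŋ] after /g/; /m/ → [ɲ] after /c/. In each pair only place changes, matching the preceding consonant, while manner and voice stay constant.
No alternation appears in [cʊpmɔ]: there the adjacent consonants already agree in place (/m/ and /p/ are both bilabial), so this form is consistent with the same rule.
/m/ is a voiced bilabial nasal. The preceding trigger /ɖ/ is retroflex, so /m/ must become retroflex as well.
The voiced retroflex nasal is [ɳ], so /m/ → [ɳ].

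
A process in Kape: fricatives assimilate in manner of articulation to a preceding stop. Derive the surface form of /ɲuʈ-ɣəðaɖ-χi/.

The rule targets /ɣ/ (voiced velar fricative), which sits after the trigger /ʈ/ (stop).
Changing only its manner to stop gives [g] — the voiced velar stop.
The same rule applies at the second boundary: /χ/ → [q] next to /ɖ/.

[ɲuʈgəðaɖqi]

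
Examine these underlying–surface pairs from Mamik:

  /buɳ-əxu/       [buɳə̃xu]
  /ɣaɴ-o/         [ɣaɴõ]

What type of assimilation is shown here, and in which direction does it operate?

progressive nasality assimilation (vowel nasalisation)

The vowel /ə/ surfaces as nasalised [ə̃] next to the preceding nasal /ɳ/ — it has acquired the [+nasal] feature of its neighbour.
The other form shows the same pattern: /o/ → [õ] after /ɴ/ — each time a vowel is nasalised next to a preceding nasal.
Because the conditioning nasal is to the left of the vowel that changes, the process is progressive (perseverative).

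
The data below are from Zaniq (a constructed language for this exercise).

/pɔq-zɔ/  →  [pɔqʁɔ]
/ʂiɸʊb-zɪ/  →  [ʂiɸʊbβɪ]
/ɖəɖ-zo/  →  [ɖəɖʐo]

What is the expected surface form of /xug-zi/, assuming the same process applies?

The data show progressive place assimilation: /z/ → [ʁ] after /q/; /z/ → [β] after /b/; /z/ → [ʐ] after /ɖ/. In each pair only place changes, matching the preceding consonant, while manner and voice stay constant.
/z/ is a voiced alveolar fricative. The preceding trigger /g/ is velar, so /z/ must become velar as well.
The voiced velar fricative is [ɣ], so /z/ → [ɣ].

[xugɣi]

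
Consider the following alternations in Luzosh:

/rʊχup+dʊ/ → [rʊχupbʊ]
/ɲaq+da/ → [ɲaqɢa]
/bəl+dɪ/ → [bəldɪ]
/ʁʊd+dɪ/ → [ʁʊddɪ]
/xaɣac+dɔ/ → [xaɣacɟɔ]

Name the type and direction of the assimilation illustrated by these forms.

Comparing underlying and surface forms, /d/ → [b] is the alternation; the neighbouring /p/ is constant.
/d/ is alveolar while /p/ is bilabial; the output [b] is bilabial, matching the trigger — so the feature that spreads is place.
Manner and voice are unchanged, so the assimilation is partial, not total.
The other alternating forms pattern the same way: /d/ → [ɢ] after /q/ (alveolar → uvular, matching uvular); /d/ → [ɟ] after /c/ (alveolar → palatal, matching palatal) — only place changes, and always toward the preceding segment.
No alternation appears in [bəldɪ], [ʁʊddɪ]: there the adjacent consonants already agree in place (/d/ and /l/ are both alveolar; /d/ and /d/ are both alveolar), so these forms are consistent with the same rule.
Since the segment that changes follows the conditioning segment, the assimilation is progressive.

progressive place assimilation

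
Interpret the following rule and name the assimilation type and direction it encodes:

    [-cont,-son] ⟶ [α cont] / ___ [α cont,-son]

regressive manner assimilation

The rule copies [cont] (continuancy) from the environment onto the target stops; since [±cont] encodes the stop/fricative manner contrast, the assimilating dimension is manner.
The conditioning segment sits to the right of the focus bar, meaning the trigger follows the segment that changes — regressive assimilation.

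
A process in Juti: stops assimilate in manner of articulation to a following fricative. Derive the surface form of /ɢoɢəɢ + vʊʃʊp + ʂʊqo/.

[ɢoɢəʁvʊʃʊɸʂʊqo]

The rule targets /ɢ/ (voiced uvular stop), which sits before the trigger /v/ (fricative).
Changing only its manner to fricative gives [ʁ] — the voiced uvular fricative.
The same rule applies at the second boundary: /p/ → [ɸ] next to /ʂ/.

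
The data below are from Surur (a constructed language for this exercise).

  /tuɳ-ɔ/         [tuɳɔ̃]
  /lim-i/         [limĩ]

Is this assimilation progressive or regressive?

The vowel /ɔ/ surfaces as nasalised [ɔ̃] next to the preceding nasal /ɳ/ — it has acquired the [+nasal] feature of its neighbour.
The other form shows the same pattern: /i/ → [ĩ] after /m/ — each time a vowel is nasalised next to a preceding nasal.
Because the conditioning nasal is to the left of the vowel that changes, the process is progressive (perseverative).

progressive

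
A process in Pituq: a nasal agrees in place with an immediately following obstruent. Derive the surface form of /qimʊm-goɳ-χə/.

[qimʊŋgoɴχə]

The rule targets /m/ (voiced bilabial nasal), which sits before the trigger /g/ (velar).
A voiced velar nasal is [ŋ], so the surface segment is [ŋ].
At the second juncture, /ɳ/ likewise becomes [ɴ] adjacent to /χ/.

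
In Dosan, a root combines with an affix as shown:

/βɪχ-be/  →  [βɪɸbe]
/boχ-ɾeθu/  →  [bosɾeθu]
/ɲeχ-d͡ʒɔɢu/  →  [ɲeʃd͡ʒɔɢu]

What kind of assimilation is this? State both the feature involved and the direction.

Comparing underlying and surface forms, /χ/ → [ɸ] is the alternation; the neighbouring /b/ is constant.
/χ/ is uvular while /b/ is bilabial; the output [ɸ] is bilabial, matching the trigger — so the feature that spreads is place.
Manner and voice are unchanged, so the assimilation is partial, not total.
Checking the remaining alternations: /χ/ → [s] before /ɾ/ (uvular → alveolar, matching alveolar); /χ/ → [ʃ] before /d͡ʒ/ (uvular → postalveolar, matching postalveolar) — only place changes, and always toward the following segment.
Since the segment that changes precedes the conditioning segment, the assimilation is regressive.

regressive place assimilation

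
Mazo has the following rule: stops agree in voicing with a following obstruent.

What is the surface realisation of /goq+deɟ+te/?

/q/ is a voiceless uvular stop. The following trigger /d/ is voiced, so /q/ must become voiced as well.
Changing only its voicing to voiced gives [ɢ] — the voiced uvular stop.
The same rule applies at the second boundary: /ɟ/ → [c] next to /t/.

[goɢdecte]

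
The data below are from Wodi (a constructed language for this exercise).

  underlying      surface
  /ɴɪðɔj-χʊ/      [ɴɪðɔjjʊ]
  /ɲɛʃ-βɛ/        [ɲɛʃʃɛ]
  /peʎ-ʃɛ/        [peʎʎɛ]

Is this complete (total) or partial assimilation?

Underlying /χ/ is realised as [j] next to /j/; /j/ itself does not change.
The output [j] is identical to the trigger /j/ — every feature (place, manner, voicing) has been copied — so this is total assimilation.
The other forms behave the same way: /β/ → [ʃ] after /ʃ/; /ʃ/ → [ʎ] after /ʎ/ — in each case the output is a copy of the preceding consonant.

total assimilation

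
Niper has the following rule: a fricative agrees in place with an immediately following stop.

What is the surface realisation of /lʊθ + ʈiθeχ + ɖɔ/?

[lʊʂʈiθeʂɖɔ]

/θ/ is a voiceless dental fricative. The following trigger /ʈ/ is retroflex, so /θ/ must become retroflex as well.
Changing only its place to retroflex gives [ʂ] — the voiceless retroflex fricative.
At the second juncture, /χ/ likewise becomes [ʂ] adjacent to /ɖ/.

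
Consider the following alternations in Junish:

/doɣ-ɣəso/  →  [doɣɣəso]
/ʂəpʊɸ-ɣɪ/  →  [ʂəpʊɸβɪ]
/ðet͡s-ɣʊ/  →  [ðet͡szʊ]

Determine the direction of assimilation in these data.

Underlying /ɣ/ is realised as [β] next to /ɸ/; /ɸ/ itself does not change.
/ɣ/ is velar while /ɸ/ is bilabial; the output [β] is bilabial, matching the trigger — so the feature that spreads is place.
Checking the remaining alternation: /ɣ/ → [z] after /t͡s/ (velar → alveolar, matching alveolar) — only place changes, and always toward the preceding segment.
No alternation appears in [doɣɣəso]: there the adjacent consonants already agree in place (/ɣ/ and /ɣ/ are both velar), so this form is consistent with the same rule.
Since the segment that changes follows the conditioning segment, the assimilation is progressive.

progressive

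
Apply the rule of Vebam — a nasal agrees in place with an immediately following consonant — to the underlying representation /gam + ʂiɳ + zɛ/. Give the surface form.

[gaɳʂinzɛ]

/m/ is a voiced bilabial nasal. The following trigger /ʂ/ is retroflex, so /m/ must become retroflex as well.
A voiced retroflex nasal is [ɳ], so the surface segment is [ɳ].
The same rule applies at the second boundary: /ɳ/ → [n] next to /z/.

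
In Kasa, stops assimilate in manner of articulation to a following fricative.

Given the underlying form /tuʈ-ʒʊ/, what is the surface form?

[tuʂʒʊ]

/ʈ/ is a voiceless retroflex stop. The following trigger /ʒ/ is a fricative, so /ʈ/ must become a fricative as well.
Changing only its manner to fricative gives [ʂ] — the voiceless retroflex fricative.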